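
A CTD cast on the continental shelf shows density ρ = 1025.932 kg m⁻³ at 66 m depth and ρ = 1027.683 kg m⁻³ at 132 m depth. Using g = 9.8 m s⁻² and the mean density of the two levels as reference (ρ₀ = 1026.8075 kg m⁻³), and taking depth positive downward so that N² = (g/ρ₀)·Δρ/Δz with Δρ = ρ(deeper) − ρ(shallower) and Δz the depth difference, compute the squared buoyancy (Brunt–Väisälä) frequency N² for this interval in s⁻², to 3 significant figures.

Δρ = 1027.683 − 1025.932 = 1.751 kg m⁻³ over Δz = 132 − 66 = 66 m.
N² = (9.8/1026.8075) × (1.751/66) = 2.5321 × 10⁻⁴ s⁻² ≈ 2.53 × 10⁻⁴ s⁻².

2.53 × 10⁻⁴ s⁻²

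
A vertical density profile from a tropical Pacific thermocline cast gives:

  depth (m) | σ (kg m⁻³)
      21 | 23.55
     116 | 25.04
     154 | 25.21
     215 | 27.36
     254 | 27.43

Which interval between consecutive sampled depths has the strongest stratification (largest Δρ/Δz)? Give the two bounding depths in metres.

154–215 m

Compute the density gradient over each adjacent pair:
  21–116 m: Δρ/Δz = 1.49/95 = 0.016 kg m⁻⁴
  116–154 m: Δρ/Δz = 0.17/38 = 4.5 × 10⁻³ kg m⁻⁴
  154–215 m: Δρ/Δz = 2.15/61 = 0.035 kg m⁻⁴
  215–254 m: Δρ/Δz = 0.07/39 = 1.8 × 10⁻³ kg m⁻⁴
The largest gradient is in the 154–215 m interval — the pycnocline.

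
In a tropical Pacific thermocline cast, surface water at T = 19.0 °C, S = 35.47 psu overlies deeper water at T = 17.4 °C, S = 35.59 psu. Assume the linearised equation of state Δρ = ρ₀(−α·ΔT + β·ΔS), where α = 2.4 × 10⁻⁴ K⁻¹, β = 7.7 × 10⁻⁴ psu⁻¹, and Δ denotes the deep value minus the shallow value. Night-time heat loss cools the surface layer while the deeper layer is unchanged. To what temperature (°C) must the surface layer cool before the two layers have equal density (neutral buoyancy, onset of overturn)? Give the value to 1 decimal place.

17.0 °C

Neutral buoyancy requires Δρ = 0, i.e. −α(T_deep − T_surf′) + β(S_deep − S_surf) = 0.
T_surf′ = T_deep − (β/α)·ΔS = 17.4 − (7.7 × 10⁻⁴/2.4 × 10⁻⁴)·(+0.12) = 17.015 °C.
Cooling required: 19.0 − (17.015) = 1.985 °C.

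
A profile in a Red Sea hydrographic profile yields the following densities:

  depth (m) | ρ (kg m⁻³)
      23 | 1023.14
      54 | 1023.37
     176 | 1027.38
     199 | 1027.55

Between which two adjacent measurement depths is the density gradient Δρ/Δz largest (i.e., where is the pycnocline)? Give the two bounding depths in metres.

54–176 m

Compute the density gradient over each adjacent pair:
  23–54 m: Δρ/Δz = 0.23/31 = 7.4 × 10⁻³ kg m⁻⁴
  54–176 m: Δρ/Δz = 4.01/122 = 0.033 kg m⁻⁴
  176–199 m: Δρ/Δz = 0.17/23 = 7.4 × 10⁻³ kg m⁻⁴
The largest gradient is in the 54–176 m interval — the pycnocline.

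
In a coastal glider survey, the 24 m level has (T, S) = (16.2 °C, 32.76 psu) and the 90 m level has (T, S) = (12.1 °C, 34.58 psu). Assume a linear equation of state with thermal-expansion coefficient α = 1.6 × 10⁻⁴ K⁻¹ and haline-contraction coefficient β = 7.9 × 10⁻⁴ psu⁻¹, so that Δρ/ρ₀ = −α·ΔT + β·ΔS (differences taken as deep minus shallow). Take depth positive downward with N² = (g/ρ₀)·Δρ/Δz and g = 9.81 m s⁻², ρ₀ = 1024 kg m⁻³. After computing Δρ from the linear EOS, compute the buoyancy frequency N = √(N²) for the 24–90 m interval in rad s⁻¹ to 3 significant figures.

ΔT = -4.1 K, ΔS = +1.82 psu (deep − shallow).
Δρ/ρ₀ = −αΔT + βΔS = 6.56 × 10⁻⁴ + 1.4378 × 10⁻³ = 2.0938 × 10⁻³, so Δρ ≈ 2.144 kg m⁻³.
N² = (g/ρ₀)·Δρ/Δz = g·(Δρ/ρ₀)/Δz = 9.81 × 2.0938 × 10⁻³ / 66 = 3.1121 × 10⁻⁴ s⁻².
N = √(3.1121 × 10⁻⁴) = 0.017641 rad s⁻¹ ≈ 0.0176 rad s⁻¹.

0.0176 rad s⁻¹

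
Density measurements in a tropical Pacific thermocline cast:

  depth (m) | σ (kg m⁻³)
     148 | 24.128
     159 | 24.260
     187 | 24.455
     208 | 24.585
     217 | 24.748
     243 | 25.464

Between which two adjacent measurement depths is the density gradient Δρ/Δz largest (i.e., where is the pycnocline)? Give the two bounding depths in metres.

Compute the density gradient over each adjacent pair:
  148–159 m: Δρ/Δz = 0.132/11 = 0.012 kg m⁻⁴
  159–187 m: Δρ/Δz = 0.195/28 = 7.0 × 10⁻³ kg m⁻⁴
  187–208 m: Δρ/Δz = 0.130/21 = 6.2 × 10⁻³ kg m⁻⁴
  208–217 m: Δρ/Δz = 0.163/9 = 0.018 kg m⁻⁴
  217–243 m: Δρ/Δz = 0.716/26 = 0.028 kg m⁻⁴
The largest gradient is in the 217–243 m interval — the pycnocline.

217–243 m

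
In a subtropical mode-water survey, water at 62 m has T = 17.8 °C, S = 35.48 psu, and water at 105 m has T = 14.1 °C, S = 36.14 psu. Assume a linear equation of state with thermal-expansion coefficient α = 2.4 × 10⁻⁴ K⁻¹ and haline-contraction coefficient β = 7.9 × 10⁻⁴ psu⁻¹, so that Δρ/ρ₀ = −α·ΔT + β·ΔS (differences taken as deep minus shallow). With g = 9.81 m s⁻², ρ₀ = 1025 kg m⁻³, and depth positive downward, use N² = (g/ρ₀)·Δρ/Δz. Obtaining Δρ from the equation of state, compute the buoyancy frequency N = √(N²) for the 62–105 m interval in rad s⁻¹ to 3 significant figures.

ΔT = -3.7 K, ΔS = +0.66 psu (deep − shallow).
Δρ/ρ₀ = −αΔT + βΔS = 8.88 × 10⁻⁴ + 5.214 × 10⁻⁴ = 1.4094 × 10⁻³, so Δρ ≈ 1.445 kg m⁻³.
N² = (g/ρ₀)·Δρ/Δz = g·(Δρ/ρ₀)/Δz = 9.81 × 1.4094 × 10⁻³ / 43 = 3.2154 × 10⁻⁴ s⁻².
N = √(3.2154 × 10⁻⁴) = 0.017932 rad s⁻¹ ≈ 0.0179 rad s⁻¹.

0.0179 rad s⁻¹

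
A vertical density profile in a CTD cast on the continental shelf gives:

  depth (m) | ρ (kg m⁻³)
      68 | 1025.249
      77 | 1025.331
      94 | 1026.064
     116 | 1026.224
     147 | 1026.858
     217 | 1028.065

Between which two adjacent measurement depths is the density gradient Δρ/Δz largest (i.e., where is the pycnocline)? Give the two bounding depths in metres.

77–94 m

Compute the density gradient over each adjacent pair:
  68–77 m: Δρ/Δz = 0.082/9 = 9.1 × 10⁻³ kg m⁻⁴
  77–94 m: Δρ/Δz = 0.733/17 = 0.043 kg m⁻⁴
  94–116 m: Δρ/Δz = 0.160/22 = 7.3 × 10⁻³ kg m⁻⁴
  116–147 m: Δρ/Δz = 0.634/31 = 0.020 kg m⁻⁴
  147–217 m: Δρ/Δz = 1.207/70 = 0.017 kg m⁻⁴
The largest gradient is in the 77–94 m interval — the pycnocline.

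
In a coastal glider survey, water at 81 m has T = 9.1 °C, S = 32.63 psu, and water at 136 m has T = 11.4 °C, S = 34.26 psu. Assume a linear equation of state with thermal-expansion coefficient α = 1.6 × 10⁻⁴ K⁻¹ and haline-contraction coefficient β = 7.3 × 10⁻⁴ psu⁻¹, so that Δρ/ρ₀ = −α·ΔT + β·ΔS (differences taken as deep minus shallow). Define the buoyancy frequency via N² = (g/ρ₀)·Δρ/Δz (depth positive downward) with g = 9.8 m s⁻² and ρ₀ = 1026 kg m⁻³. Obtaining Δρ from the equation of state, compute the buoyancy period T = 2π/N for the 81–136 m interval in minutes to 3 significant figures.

ΔT = +2.3 K, ΔS = +1.63 psu (deep − shallow).
Δρ/ρ₀ = −αΔT + βΔS = -3.68 × 10⁻⁴ + 1.1899 × 10⁻³ = 8.219 × 10⁻⁴, so Δρ ≈ 0.8433 kg m⁻³.
N² = (g/ρ₀)·Δρ/Δz = g·(Δρ/ρ₀)/Δz = 9.8 × 8.219 × 10⁻⁴ / 55 = 1.4645 × 10⁻⁴ s⁻².
N = √(1.4645 × 10⁻⁴) = 0.012102 rad s⁻¹ → T = 2π/N = 519.19 s = 8.6532 min ≈ 8.65 min.

8.65 min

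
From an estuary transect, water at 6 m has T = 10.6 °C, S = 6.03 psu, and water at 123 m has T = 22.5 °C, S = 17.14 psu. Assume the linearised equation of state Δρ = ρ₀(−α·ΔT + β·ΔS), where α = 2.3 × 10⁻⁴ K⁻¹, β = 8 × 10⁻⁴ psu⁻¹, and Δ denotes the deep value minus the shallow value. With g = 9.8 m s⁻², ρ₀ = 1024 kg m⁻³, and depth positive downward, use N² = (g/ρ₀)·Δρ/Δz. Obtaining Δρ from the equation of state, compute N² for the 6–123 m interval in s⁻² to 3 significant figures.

5.15 × 10⁻⁴ s⁻²

ΔT = +11.9 K, ΔS = +11.11 psu (deep − shallow).
Δρ/ρ₀ = −αΔT + βΔS = -2.737 × 10⁻³ + 8.888 × 10⁻³ = 6.151 × 10⁻³, so Δρ ≈ 6.299 kg m⁻³.
N² = (g/ρ₀)·Δρ/Δz = g·(Δρ/ρ₀)/Δz = 9.8 × 6.151 × 10⁻³ / 117 = 5.1521 × 10⁻⁴ s⁻² ≈ 5.15 × 10⁻⁴ s⁻².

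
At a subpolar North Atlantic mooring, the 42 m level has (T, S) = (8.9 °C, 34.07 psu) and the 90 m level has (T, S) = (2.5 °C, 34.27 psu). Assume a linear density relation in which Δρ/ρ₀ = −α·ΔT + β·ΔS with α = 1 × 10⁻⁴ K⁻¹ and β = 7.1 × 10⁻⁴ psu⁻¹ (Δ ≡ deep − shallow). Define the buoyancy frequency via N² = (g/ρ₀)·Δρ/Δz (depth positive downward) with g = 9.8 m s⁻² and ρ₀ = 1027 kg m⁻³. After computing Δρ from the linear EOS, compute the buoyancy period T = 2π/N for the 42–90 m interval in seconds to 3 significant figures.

ΔT = -6.4 K, ΔS = +0.20 psu (deep − shallow).
Δρ/ρ₀ = −αΔT + βΔS = 6.40 × 10⁻⁴ + 1.42 × 10⁻⁴ = 7.82 × 10⁻⁴, so Δρ ≈ 0.8031 kg m⁻³.
N² = (g/ρ₀)·Δρ/Δz = g·(Δρ/ρ₀)/Δz = 9.8 × 7.82 × 10⁻⁴ / 48 = 1.5966 × 10⁻⁴ s⁻².
N = √(1.5966 × 10⁻⁴) = 0.012636 rad s⁻¹ → T = 2π/N = 497.24 s ≈ 497 s.

497 s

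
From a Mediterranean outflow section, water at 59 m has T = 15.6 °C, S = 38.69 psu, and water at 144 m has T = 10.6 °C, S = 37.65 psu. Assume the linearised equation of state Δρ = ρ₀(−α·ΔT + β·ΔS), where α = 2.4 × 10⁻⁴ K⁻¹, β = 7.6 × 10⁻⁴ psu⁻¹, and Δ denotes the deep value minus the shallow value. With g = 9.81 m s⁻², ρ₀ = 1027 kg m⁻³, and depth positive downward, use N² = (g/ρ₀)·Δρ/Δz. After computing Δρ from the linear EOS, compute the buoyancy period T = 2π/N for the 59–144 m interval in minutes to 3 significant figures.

15.2 min

ΔT = -5.0 K, ΔS = -1.04 psu (deep − shallow).
Δρ/ρ₀ = −αΔT + βΔS = 1.20 × 10⁻³ − 7.904 × 10⁻⁴ = 4.096 × 10⁻⁴, so Δρ ≈ 0.4207 kg m⁻³.
N² = (g/ρ₀)·Δρ/Δz = g·(Δρ/ρ₀)/Δz = 9.81 × 4.096 × 10⁻⁴ / 85 = 4.7273 × 10⁻⁵ s⁻².
N = √(4.7273 × 10⁻⁵) = 6.8755 × 10⁻³ rad s⁻¹ → T = 2π/N = 913.85 s = 15.231 min ≈ 15.2 min.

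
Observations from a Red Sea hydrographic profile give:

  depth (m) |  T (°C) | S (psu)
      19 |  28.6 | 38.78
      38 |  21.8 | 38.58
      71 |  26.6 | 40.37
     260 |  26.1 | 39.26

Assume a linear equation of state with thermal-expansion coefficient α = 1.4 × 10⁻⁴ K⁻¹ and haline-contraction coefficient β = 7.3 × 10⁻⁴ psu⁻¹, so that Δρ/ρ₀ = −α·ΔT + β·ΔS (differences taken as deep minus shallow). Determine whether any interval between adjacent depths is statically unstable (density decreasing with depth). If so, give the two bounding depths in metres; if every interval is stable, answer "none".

71–260 m

Evaluate Δρ/ρ₀ = −αΔT + βΔS across each adjacent pair:
  19–38 m: −αΔT+βΔS = −(1.4 × 10⁻⁴)(-6.8)+(7.3 × 10⁻⁴)(-0.20) = 8.1 × 10⁻⁴ → stable
  38–71 m: −αΔT+βΔS = −(1.4 × 10⁻⁴)(+4.8)+(7.3 × 10⁻⁴)(+1.79) = 6.3 × 10⁻⁴ → stable
  71–260 m: −αΔT+βΔS = −(1.4 × 10⁻⁴)(-0.5)+(7.3 × 10⁻⁴)(-1.11) = -7.4 × 10⁻⁴ → UNSTABLE
The 71–260 m interval has Δρ < 0: lighter water underlies denser water.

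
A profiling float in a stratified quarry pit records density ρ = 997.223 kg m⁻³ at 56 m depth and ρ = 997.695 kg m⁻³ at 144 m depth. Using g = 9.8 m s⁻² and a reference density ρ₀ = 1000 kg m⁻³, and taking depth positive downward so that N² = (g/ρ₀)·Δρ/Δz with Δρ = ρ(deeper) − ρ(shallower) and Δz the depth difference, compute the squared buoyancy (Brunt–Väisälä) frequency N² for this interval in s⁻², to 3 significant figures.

5.26 × 10⁻⁵ s⁻²

Δρ = 997.695 − 997.223 = 0.472 kg m⁻³ over Δz = 144 − 56 = 88 m.
N² = (9.8/1000) × (0.472/88) = 5.2564 × 10⁻⁵ s⁻² ≈ 5.26 × 10⁻⁵ s⁻².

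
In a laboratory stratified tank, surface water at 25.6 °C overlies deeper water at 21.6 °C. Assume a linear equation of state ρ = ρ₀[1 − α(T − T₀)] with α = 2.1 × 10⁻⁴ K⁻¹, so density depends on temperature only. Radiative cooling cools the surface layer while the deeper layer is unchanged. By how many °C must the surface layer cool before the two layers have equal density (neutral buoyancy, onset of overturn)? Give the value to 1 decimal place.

4.0 °C

With temperature the only control, equal density requires T_surf′ = T_deep.
T_surf′ = 21.6 °C.
Cooling required: 25.6 − 21.6 = 4.0 °C.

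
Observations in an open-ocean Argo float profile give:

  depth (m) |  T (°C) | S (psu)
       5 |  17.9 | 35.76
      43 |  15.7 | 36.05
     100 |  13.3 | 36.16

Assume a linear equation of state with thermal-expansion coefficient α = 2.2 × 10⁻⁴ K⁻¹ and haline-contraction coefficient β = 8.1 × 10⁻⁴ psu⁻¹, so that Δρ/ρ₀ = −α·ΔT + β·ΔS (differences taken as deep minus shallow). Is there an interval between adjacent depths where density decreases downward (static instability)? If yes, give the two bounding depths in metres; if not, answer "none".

none

Evaluate Δρ/ρ₀ = −αΔT + βΔS across each adjacent pair:
  5–43 m: −αΔT+βΔS = −(2.2 × 10⁻⁴)(-2.2)+(8.1 × 10⁻⁴)(+0.29) = 7.2 × 10⁻⁴ → stable
  43–100 m: −αΔT+βΔS = −(2.2 × 10⁻⁴)(-2.4)+(8.1 × 10⁻⁴)(+0.11) = 6.2 × 10⁻⁴ → stable
Every interval has Δρ > 0: the column is stably stratified throughout.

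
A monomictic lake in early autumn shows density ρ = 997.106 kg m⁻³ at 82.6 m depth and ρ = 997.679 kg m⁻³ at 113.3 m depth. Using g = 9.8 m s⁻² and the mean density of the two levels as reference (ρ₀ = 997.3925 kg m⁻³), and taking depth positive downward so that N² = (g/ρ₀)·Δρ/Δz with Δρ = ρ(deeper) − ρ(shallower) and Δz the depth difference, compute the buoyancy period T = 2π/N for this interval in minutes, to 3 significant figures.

7.73 min

Δρ = 997.679 − 997.106 = 0.573 kg m⁻³ over Δz = 113.3 − 82.6 = 30.7 m.
N² = (9.8/997.3925) × (0.573/30.7) = 1.8339 × 10⁻⁴ s⁻².
N = √(1.8339 × 10⁻⁴) = 0.013542 rad s⁻¹, so T = 2π/N = 463.98 s = 7.7330 min ≈ 7.73 min.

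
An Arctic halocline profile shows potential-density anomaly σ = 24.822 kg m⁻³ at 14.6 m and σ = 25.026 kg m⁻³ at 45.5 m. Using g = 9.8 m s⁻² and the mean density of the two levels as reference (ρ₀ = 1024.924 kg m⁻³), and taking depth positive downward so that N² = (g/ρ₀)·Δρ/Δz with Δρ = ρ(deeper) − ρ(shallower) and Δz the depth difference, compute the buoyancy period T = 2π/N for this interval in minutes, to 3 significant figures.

13.2 min

Δρ = 1025.026 − 1024.822 = 0.204 kg m⁻³ over Δz = 45.5 − 14.6 = 30.9 m.
N² = (9.8/1024.924) × (0.204/30.9) = 6.3126 × 10⁻⁵ s⁻².
N = √(6.3126 × 10⁻⁵) = 7.9452 × 10⁻³ rad s⁻¹, so T = 2π/N = 790.82 s = 13.180 min ≈ 13.2 min.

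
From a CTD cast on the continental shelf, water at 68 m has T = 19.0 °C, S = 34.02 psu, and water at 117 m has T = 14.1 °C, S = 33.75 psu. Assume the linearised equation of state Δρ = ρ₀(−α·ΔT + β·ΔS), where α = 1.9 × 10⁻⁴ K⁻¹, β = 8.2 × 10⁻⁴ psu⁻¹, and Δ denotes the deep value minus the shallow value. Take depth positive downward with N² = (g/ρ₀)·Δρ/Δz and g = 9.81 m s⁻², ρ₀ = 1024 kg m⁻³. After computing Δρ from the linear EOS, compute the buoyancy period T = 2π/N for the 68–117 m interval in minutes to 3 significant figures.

ΔT = -4.9 K, ΔS = -0.27 psu (deep − shallow).
Δρ/ρ₀ = −αΔT + βΔS = 9.31 × 10⁻⁴ − 2.214 × 10⁻⁴ = 7.096 × 10⁻⁴, so Δρ ≈ 0.7266 kg m⁻³.
N² = (g/ρ₀)·Δρ/Δz = g·(Δρ/ρ₀)/Δz = 9.81 × 7.096 × 10⁻⁴ / 49 = 1.4206 × 10⁻⁴ s⁻².
N = √(1.4206 × 10⁻⁴) = 0.011919 rad s⁻¹ → T = 2π/N = 527.16 s = 8.7860 min ≈ 8.79 min.

8.79 min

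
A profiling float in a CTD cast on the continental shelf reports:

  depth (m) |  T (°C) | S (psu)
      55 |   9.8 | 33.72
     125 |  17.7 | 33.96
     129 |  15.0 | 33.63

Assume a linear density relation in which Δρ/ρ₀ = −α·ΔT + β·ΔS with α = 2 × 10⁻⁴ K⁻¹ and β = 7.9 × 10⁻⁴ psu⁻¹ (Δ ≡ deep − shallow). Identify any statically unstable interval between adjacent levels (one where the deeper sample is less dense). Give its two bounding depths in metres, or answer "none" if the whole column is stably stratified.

55–125 m

Evaluate Δρ/ρ₀ = −αΔT + βΔS across each adjacent pair:
  55–125 m: −αΔT+βΔS = −(2 × 10⁻⁴)(+7.9)+(7.9 × 10⁻⁴)(+0.24) = -1.4 × 10⁻³ → UNSTABLE
  125–129 m: −αΔT+βΔS = −(2 × 10⁻⁴)(-2.7)+(7.9 × 10⁻⁴)(-0.33) = 2.8 × 10⁻⁴ → stable
The 55–125 m interval has Δρ < 0: lighter water underlies denser water.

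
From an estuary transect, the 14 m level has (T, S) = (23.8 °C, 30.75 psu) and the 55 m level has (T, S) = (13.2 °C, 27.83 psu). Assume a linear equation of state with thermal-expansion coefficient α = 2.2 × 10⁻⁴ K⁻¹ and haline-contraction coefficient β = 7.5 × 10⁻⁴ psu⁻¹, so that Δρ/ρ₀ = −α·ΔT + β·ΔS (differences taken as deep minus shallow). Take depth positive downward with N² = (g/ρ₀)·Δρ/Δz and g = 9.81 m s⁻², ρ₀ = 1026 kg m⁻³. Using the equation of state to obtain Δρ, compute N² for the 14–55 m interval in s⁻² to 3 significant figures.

ΔT = -10.6 K, ΔS = -2.92 psu (deep − shallow).
Δρ/ρ₀ = −αΔT + βΔS = 2.332 × 10⁻³ − 2.19 × 10⁻³ = 1.42 × 10⁻⁴, so Δρ ≈ 0.1457 kg m⁻³.
N² = (g/ρ₀)·Δρ/Δz = g·(Δρ/ρ₀)/Δz = 9.81 × 1.42 × 10⁻⁴ / 41 = 3.3976 × 10⁻⁵ s⁻² ≈ 3.40 × 10⁻⁵ s⁻².

3.40 × 10⁻⁵ s⁻²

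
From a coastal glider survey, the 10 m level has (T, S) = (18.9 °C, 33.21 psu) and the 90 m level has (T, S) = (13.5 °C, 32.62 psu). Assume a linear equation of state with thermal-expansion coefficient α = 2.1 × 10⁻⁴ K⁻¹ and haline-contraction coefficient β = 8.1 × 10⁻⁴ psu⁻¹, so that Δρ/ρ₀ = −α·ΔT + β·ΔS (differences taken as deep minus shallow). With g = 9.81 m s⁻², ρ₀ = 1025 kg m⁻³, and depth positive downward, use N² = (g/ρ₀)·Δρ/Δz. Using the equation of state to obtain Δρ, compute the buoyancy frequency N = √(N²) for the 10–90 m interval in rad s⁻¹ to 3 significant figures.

8.97 × 10⁻³ rad s⁻¹

ΔT = -5.4 K, ΔS = -0.59 psu (deep − shallow).
Δρ/ρ₀ = −αΔT + βΔS = 1.134 × 10⁻³ − 4.779 × 10⁻⁴ = 6.561 × 10⁻⁴, so Δρ ≈ 0.6725 kg m⁻³.
N² = (g/ρ₀)·Δρ/Δz = g·(Δρ/ρ₀)/Δz = 9.81 × 6.561 × 10⁻⁴ / 80 = 8.0454 × 10⁻⁵ s⁻².
N = √(8.0454 × 10⁻⁵) = 8.9696 × 10⁻³ rad s⁻¹ ≈ 8.97 × 10⁻³ rad s⁻¹.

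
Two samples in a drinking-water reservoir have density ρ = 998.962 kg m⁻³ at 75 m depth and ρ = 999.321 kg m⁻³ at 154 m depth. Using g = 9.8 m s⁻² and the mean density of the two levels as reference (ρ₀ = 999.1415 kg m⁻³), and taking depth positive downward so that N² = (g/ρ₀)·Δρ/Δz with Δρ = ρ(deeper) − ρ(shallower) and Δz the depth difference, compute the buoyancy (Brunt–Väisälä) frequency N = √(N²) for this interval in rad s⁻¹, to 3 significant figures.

6.68 × 10⁻³ rad s⁻¹

Δρ = 999.321 − 998.962 = 0.359 kg m⁻³ over Δz = 154 − 75 = 79 m.
N² = (9.8/999.1415) × (0.359/79) = 4.4572 × 10⁻⁵ s⁻².
N = √(4.4572 × 10⁻⁵) = 6.6762 × 10⁻³ rad s⁻¹ ≈ 6.68 × 10⁻³ rad s⁻¹.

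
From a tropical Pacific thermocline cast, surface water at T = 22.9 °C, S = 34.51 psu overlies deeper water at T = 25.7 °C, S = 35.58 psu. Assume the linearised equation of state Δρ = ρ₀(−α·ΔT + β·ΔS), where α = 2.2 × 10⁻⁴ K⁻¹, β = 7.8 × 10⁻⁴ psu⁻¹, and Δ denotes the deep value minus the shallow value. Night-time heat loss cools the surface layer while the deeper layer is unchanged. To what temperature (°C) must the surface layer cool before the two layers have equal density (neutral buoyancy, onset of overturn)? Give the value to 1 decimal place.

Neutral buoyancy requires Δρ = 0, i.e. −α(T_deep − T_surf′) + β(S_deep − S_surf) = 0.
T_surf′ = T_deep − (β/α)·ΔS = 25.7 − (7.8 × 10⁻⁴/2.2 × 10⁻⁴)·(+1.07) = 21.906 °C.
Cooling required: 22.9 − (21.906) = 0.994 °C.

21.9 °C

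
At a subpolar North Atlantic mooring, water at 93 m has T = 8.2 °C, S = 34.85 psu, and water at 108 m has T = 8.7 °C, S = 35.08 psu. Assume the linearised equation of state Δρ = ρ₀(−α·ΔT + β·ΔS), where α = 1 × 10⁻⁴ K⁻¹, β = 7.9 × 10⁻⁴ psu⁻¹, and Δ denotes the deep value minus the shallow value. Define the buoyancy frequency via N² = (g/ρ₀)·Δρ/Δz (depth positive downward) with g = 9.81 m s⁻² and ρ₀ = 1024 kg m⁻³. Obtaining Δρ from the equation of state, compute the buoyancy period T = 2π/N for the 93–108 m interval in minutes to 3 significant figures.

ΔT = +0.5 K, ΔS = +0.23 psu (deep − shallow).
Δρ/ρ₀ = −αΔT + βΔS = -5.00 × 10⁻⁵ + 1.817 × 10⁻⁴ = 1.317 × 10⁻⁴, so Δρ ≈ 0.1349 kg m⁻³.
N² = (g/ρ₀)·Δρ/Δz = g·(Δρ/ρ₀)/Δz = 9.81 × 1.317 × 10⁻⁴ / 15 = 8.6132 × 10⁻⁵ s⁻².
N = √(8.6132 × 10⁻⁵) = 9.2807 × 10⁻³ rad s⁻¹ → T = 2π/N = 677.02 s = 11.284 min ≈ 11.3 min.

11.3 min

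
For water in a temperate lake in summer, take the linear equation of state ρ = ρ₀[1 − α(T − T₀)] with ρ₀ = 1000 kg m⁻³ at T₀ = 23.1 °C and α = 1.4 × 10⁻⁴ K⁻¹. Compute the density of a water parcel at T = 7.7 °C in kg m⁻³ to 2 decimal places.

T − T₀ = -15.4 K.
Bracket = 1 − α·(-15.4) = 1 + (2.156 × 10⁻³) = 1.0021560.
ρ = 1000 × 1.0021560 = 1002.16 kg m⁻³.

1002.16 kg m⁻³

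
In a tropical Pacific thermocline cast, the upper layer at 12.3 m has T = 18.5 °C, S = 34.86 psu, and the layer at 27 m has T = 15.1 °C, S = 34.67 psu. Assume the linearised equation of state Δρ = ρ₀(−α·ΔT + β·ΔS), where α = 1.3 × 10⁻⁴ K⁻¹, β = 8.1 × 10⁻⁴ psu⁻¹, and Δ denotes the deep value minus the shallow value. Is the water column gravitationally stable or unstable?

ΔT = 15.1 − 18.5 = -3.4 K and ΔS = 34.67 − 34.86 = -0.19 psu (deep − shallow).
−αΔT = 4.42 × 10⁻⁴; βΔS = -1.539 × 10⁻⁴; sum Δρ/ρ₀ = 2.881 × 10⁻⁴.
Δρ/ρ₀ > 0, so Δρ > 0: deeper water is denser → statically stable.

stable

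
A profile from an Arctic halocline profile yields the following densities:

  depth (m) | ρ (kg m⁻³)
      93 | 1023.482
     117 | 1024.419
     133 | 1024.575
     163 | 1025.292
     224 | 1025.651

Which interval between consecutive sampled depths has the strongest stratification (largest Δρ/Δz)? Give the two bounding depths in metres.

Compute the density gradient over each adjacent pair:
  93–117 m: Δρ/Δz = 0.937/24 = 0.039 kg m⁻⁴
  117–133 m: Δρ/Δz = 0.156/16 = 9.7 × 10⁻³ kg m⁻⁴
  133–163 m: Δρ/Δz = 0.717/30 = 0.024 kg m⁻⁴
  163–224 m: Δρ/Δz = 0.359/61 = 5.9 × 10⁻³ kg m⁻⁴
The largest gradient is in the 93–117 m interval — the pycnocline.

93–117 m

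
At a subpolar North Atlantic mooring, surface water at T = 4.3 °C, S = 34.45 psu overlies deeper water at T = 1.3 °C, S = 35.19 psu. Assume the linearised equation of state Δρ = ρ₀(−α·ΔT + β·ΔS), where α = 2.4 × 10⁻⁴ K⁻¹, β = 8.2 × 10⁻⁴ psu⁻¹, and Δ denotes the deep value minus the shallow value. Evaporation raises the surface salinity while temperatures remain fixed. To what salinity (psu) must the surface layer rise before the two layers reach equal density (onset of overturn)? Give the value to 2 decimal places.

36.07 psu

Neutral buoyancy requires −α(T_deep − T_surf) + β(S_deep − S_surf′) = 0.
S_surf′ = S_deep − (α/β)·ΔT = 35.19 − (2.4 × 10⁻⁴/8.2 × 10⁻⁴)·(-3.0) = 36.0680 psu.
Increase required: 36.0680 − 34.45 = 1.6180 psu.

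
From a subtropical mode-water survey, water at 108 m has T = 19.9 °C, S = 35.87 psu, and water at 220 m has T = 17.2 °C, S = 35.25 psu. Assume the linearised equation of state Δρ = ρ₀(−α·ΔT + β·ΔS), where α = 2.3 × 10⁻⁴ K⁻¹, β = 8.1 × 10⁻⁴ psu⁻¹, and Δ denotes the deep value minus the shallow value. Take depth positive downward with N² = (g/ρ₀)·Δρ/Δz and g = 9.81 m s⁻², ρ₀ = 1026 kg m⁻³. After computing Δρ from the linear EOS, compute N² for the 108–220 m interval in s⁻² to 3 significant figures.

ΔT = -2.7 K, ΔS = -0.62 psu (deep − shallow).
Δρ/ρ₀ = −αΔT + βΔS = 6.21 × 10⁻⁴ − 5.022 × 10⁻⁴ = 1.188 × 10⁻⁴, so Δρ ≈ 0.1219 kg m⁻³.
N² = (g/ρ₀)·Δρ/Δz = g·(Δρ/ρ₀)/Δz = 9.81 × 1.188 × 10⁻⁴ / 112 = 1.0406 × 10⁻⁵ s⁻² ≈ 1.04 × 10⁻⁵ s⁻².

1.04 × 10⁻⁵ s⁻²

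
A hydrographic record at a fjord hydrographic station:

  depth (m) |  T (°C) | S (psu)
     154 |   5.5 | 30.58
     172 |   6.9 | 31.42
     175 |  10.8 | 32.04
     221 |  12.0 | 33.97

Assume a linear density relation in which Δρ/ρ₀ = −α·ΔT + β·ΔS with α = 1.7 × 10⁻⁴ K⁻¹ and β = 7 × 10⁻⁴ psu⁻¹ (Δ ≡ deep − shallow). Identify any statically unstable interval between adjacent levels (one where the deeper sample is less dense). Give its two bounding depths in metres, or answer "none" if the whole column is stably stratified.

172–175 m

Evaluate Δρ/ρ₀ = −αΔT + βΔS across each adjacent pair:
  154–172 m: −αΔT+βΔS = −(1.7 × 10⁻⁴)(+1.4)+(7 × 10⁻⁴)(+0.84) = 3.5 × 10⁻⁴ → stable
  172–175 m: −αΔT+βΔS = −(1.7 × 10⁻⁴)(+3.9)+(7 × 10⁻⁴)(+0.62) = -2.3 × 10⁻⁴ → UNSTABLE
  175–221 m: −αΔT+βΔS = −(1.7 × 10⁻⁴)(+1.2)+(7 × 10⁻⁴)(+1.93) = 1.1 × 10⁻³ → stable
The 172–175 m interval has Δρ < 0: lighter water underlies denser water.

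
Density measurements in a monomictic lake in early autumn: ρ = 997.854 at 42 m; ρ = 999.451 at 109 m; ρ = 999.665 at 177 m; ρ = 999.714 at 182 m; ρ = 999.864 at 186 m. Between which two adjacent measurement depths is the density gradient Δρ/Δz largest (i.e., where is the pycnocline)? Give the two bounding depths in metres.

182–186 m

Compute the density gradient over each adjacent pair:
  42–109 m: Δρ/Δz = 1.597/67 = 0.024 kg m⁻⁴
  109–177 m: Δρ/Δz = 0.214/68 = 3.1 × 10⁻³ kg m⁻⁴
  177–182 m: Δρ/Δz = 0.049/5 = 9.8 × 10⁻³ kg m⁻⁴
  182–186 m: Δρ/Δz = 0.150/4 = 0.037 kg m⁻⁴
The largest gradient is in the 182–186 m interval — the pycnocline.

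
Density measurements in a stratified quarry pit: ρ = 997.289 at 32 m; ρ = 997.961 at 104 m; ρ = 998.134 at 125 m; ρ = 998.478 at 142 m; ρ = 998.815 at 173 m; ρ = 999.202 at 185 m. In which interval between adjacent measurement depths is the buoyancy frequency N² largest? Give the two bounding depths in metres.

Compute the density gradient over each adjacent pair:
  32–104 m: Δρ/Δz = 0.672/72 = 9.3 × 10⁻³ kg m⁻⁴
  104–125 m: Δρ/Δz = 0.173/21 = 8.2 × 10⁻³ kg m⁻⁴
  125–142 m: Δρ/Δz = 0.344/17 = 0.020 kg m⁻⁴
  142–173 m: Δρ/Δz = 0.337/31 = 0.011 kg m⁻⁴
  173–185 m: Δρ/Δz = 0.387/12 = 0.032 kg m⁻⁴
The largest gradient is in the 173–185 m interval — the pycnocline.

173–185 m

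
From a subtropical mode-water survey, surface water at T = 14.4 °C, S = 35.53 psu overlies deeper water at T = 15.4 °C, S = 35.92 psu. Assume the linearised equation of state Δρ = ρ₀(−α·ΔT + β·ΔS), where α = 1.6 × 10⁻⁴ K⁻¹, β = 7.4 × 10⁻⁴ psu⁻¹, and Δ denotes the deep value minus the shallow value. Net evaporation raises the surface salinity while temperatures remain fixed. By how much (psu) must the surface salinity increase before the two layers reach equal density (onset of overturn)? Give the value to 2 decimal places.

Neutral buoyancy requires −α(T_deep − T_surf) + β(S_deep − S_surf′) = 0.
S_surf′ = S_deep − (α/β)·ΔT = 35.92 − (1.6 × 10⁻⁴/7.4 × 10⁻⁴)·(+1.0) = 35.7038 psu.
Increase required: 35.7038 − 35.53 = 0.1738 psu.

0.17 psu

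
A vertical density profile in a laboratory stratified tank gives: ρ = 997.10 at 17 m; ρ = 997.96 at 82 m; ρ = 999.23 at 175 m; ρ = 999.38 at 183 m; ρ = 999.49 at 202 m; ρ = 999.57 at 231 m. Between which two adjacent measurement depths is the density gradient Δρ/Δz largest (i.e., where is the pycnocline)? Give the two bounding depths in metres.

Compute the density gradient over each adjacent pair:
  17–82 m: Δρ/Δz = 0.86/65 = 0.013 kg m⁻⁴
  82–175 m: Δρ/Δz = 1.27/93 = 0.014 kg m⁻⁴
  175–183 m: Δρ/Δz = 0.15/8 = 0.019 kg m⁻⁴
  183–202 m: Δρ/Δz = 0.11/19 = 5.8 × 10⁻³ kg m⁻⁴
  202–231 m: Δρ/Δz = 0.08/29 = 2.8 × 10⁻³ kg m⁻⁴
The largest gradient is in the 175–183 m interval — the pycnocline.

175–183 m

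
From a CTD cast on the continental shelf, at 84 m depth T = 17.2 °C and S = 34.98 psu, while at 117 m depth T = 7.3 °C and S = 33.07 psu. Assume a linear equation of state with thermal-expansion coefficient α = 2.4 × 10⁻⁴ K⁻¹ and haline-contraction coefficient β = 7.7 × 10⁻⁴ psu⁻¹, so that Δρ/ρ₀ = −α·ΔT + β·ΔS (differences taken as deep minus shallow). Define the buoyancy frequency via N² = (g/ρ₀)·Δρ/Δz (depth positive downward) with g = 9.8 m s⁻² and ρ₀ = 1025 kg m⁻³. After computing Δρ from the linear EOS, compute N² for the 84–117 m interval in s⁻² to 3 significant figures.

ΔT = -9.9 K, ΔS = -1.91 psu (deep − shallow).
Δρ/ρ₀ = −αΔT + βΔS = 2.376 × 10⁻³ − 1.4707 × 10⁻³ = 9.053 × 10⁻⁴, so Δρ ≈ 0.9279 kg m⁻³.
N² = (g/ρ₀)·Δρ/Δz = g·(Δρ/ρ₀)/Δz = 9.8 × 9.053 × 10⁻⁴ / 33 = 2.6885 × 10⁻⁴ s⁻² ≈ 2.69 × 10⁻⁴ s⁻².

2.69 × 10⁻⁴ s⁻²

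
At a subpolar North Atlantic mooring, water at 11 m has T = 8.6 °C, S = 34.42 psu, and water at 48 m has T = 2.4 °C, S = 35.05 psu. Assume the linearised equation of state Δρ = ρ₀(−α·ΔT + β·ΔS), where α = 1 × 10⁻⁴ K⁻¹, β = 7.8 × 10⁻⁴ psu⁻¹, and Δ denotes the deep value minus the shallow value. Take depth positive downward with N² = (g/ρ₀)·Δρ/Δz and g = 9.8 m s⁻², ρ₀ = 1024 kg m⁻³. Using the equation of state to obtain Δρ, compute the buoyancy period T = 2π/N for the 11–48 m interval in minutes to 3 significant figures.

6.10 min

ΔT = -6.2 K, ΔS = +0.63 psu (deep − shallow).
Δρ/ρ₀ = −αΔT + βΔS = 6.20 × 10⁻⁴ + 4.914 × 10⁻⁴ = 1.1114 × 10⁻³, so Δρ ≈ 1.138 kg m⁻³.
N² = (g/ρ₀)·Δρ/Δz = g·(Δρ/ρ₀)/Δz = 9.8 × 1.1114 × 10⁻³ / 37 = 2.9437 × 10⁻⁴ s⁻².
N = √(2.9437 × 10⁻⁴) = 0.017157 rad s⁻¹ → T = 2π/N = 366.22 s = 6.1037 min ≈ 6.10 min.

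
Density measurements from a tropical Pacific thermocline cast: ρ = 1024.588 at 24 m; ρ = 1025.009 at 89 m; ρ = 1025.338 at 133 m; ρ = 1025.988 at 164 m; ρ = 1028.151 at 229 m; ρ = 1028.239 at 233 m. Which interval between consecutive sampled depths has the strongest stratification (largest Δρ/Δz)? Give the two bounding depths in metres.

Compute the density gradient over each adjacent pair:
  24–89 m: Δρ/Δz = 0.421/65 = 6.5 × 10⁻³ kg m⁻⁴
  89–133 m: Δρ/Δz = 0.329/44 = 7.5 × 10⁻³ kg m⁻⁴
  133–164 m: Δρ/Δz = 0.650/31 = 0.021 kg m⁻⁴
  164–229 m: Δρ/Δz = 2.163/65 = 0.033 kg m⁻⁴
  229–233 m: Δρ/Δz = 0.088/4 = 0.022 kg m⁻⁴
The largest gradient is in the 164–229 m interval — the pycnocline.

164–229 m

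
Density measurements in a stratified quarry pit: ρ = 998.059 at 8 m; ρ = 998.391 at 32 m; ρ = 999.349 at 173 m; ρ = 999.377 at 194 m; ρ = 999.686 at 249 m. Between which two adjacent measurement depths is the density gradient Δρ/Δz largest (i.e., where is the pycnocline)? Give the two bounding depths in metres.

Compute the density gradient over each adjacent pair:
  8–32 m: Δρ/Δz = 0.332/24 = 0.014 kg m⁻⁴
  32–173 m: Δρ/Δz = 0.958/141 = 6.8 × 10⁻³ kg m⁻⁴
  173–194 m: Δρ/Δz = 0.028/21 = 1.3 × 10⁻³ kg m⁻⁴
  194–249 m: Δρ/Δz = 0.309/55 = 5.6 × 10⁻³ kg m⁻⁴
The largest gradient is in the 8–32 m interval — the pycnocline.

8–32 m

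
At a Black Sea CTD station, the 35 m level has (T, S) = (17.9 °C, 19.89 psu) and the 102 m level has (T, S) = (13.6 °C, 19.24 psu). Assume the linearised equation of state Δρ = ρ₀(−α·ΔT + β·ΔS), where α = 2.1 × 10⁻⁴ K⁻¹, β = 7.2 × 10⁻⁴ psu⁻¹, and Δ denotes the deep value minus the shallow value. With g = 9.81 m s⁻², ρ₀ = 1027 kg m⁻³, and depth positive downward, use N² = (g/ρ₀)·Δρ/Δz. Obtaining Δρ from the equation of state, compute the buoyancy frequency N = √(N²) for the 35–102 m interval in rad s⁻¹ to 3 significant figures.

7.98 × 10⁻³ rad s⁻¹

ΔT = -4.3 K, ΔS = -0.65 psu (deep − shallow).
Δρ/ρ₀ = −αΔT + βΔS = 9.03 × 10⁻⁴ − 4.68 × 10⁻⁴ = 4.35 × 10⁻⁴, so Δρ ≈ 0.4467 kg m⁻³.
N² = (g/ρ₀)·Δρ/Δz = g·(Δρ/ρ₀)/Δz = 9.81 × 4.35 × 10⁻⁴ / 67 = 6.3692 × 10⁻⁵ s⁻².
N = √(6.3692 × 10⁻⁵) = 7.9807 × 10⁻³ rad s⁻¹ ≈ 7.98 × 10⁻³ rad s⁻¹.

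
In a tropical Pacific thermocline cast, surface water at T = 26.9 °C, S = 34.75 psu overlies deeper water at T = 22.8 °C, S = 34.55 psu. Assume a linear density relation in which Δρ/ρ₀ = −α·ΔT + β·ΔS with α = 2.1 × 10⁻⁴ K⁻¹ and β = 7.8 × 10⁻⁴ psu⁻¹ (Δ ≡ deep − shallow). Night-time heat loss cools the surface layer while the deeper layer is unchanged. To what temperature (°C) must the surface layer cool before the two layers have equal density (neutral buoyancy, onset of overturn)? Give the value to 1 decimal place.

23.5 °C

Neutral buoyancy requires Δρ = 0, i.e. −α(T_deep − T_surf′) + β(S_deep − S_surf) = 0.
T_surf′ = T_deep − (β/α)·ΔS = 22.8 − (7.8 × 10⁻⁴/2.1 × 10⁻⁴)·(-0.20) = 23.543 °C.
Cooling required: 26.9 − (23.543) = 3.357 °C.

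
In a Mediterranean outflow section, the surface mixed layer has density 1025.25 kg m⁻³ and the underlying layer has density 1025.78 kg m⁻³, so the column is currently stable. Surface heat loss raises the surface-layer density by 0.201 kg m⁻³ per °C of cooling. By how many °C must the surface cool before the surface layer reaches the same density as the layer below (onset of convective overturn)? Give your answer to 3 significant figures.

2.64 °C

Density deficit of the surface layer: 1025.78 − 1025.25 = 0.53 kg m⁻³.
Required change = 0.53 / 0.201 = 2.64 °C.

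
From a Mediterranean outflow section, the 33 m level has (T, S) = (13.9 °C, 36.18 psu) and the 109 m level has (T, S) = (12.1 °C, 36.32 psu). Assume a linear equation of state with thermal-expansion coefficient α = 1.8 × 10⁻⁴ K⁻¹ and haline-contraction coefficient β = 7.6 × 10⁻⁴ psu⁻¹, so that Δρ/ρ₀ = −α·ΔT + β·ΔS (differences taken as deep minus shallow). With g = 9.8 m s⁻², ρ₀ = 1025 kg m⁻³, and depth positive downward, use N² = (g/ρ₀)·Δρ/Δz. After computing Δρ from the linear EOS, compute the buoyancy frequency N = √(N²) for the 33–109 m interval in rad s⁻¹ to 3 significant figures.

7.45 × 10⁻³ rad s⁻¹

ΔT = -1.8 K, ΔS = +0.14 psu (deep − shallow).
Δρ/ρ₀ = −αΔT + βΔS = 3.24 × 10⁻⁴ + 1.064 × 10⁻⁴ = 4.304 × 10⁻⁴, so Δρ ≈ 0.4412 kg m⁻³.
N² = (g/ρ₀)·Δρ/Δz = g·(Δρ/ρ₀)/Δz = 9.8 × 4.304 × 10⁻⁴ / 76 = 5.5499 × 10⁻⁵ s⁻².
N = √(5.5499 × 10⁻⁵) = 7.4498 × 10⁻³ rad s⁻¹ ≈ 7.45 × 10⁻³ rad s⁻¹.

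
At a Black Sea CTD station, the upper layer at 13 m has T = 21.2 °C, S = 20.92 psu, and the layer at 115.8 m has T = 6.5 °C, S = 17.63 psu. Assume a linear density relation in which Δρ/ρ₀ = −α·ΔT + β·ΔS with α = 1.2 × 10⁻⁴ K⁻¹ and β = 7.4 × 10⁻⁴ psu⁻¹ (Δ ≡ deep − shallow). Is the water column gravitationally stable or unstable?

ΔT = 6.5 − 21.2 = -14.7 K and ΔS = 17.63 − 20.92 = -3.29 psu (deep − shallow).
−αΔT = 1.764 × 10⁻³; βΔS = -2.4346 × 10⁻³; sum Δρ/ρ₀ = -6.706 × 10⁻⁴.
Δρ/ρ₀ < 0, so Δρ < 0: deeper water is lighter → statically unstable; the column would overturn.

unstable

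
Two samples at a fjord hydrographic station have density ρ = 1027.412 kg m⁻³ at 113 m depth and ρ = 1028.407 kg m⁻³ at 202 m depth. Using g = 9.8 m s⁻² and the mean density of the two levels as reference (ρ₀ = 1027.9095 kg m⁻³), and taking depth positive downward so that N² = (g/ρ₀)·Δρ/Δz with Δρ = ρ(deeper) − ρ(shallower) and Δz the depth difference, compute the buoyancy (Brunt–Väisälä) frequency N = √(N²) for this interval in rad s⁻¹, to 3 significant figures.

0.0103 rad s⁻¹

Δρ = 1028.407 − 1027.412 = 0.995 kg m⁻³ over Δz = 202 − 113 = 89 m.
N² = (9.8/1027.9095) × (0.995/89) = 1.0659 × 10⁻⁴ s⁻².
N = √(1.0659 × 10⁻⁴) = 0.010324 rad s⁻¹ ≈ 0.0103 rad s⁻¹.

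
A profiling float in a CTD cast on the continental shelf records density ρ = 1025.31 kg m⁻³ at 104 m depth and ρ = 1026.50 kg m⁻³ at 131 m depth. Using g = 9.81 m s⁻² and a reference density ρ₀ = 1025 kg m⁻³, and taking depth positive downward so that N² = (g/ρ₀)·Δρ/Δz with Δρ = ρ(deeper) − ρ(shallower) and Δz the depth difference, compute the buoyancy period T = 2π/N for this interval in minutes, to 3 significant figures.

5.10 min

Δρ = 1026.50 − 1025.31 = 1.19 kg m⁻³ over Δz = 131 − 104 = 27 m.
N² = (9.81/1025) × (1.19/27) = 4.2182 × 10⁻⁴ s⁻².
N = √(4.2182 × 10⁻⁴) = 0.020538 rad s⁻¹, so T = 2π/N = 305.93 s = 5.0988 min ≈ 5.10 min.
Since Δρ > 0 the layer is stably stratified.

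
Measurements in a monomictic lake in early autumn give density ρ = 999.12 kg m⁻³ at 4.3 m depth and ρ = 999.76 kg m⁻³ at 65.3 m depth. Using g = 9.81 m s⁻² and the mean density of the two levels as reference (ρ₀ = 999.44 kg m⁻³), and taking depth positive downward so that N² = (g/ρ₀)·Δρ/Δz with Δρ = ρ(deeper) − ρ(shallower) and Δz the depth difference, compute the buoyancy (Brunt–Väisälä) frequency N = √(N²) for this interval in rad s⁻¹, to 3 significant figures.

Δρ = 999.76 − 999.12 = 0.64 kg m⁻³ over Δz = 65.3 − 4.3 = 61 m.
N² = (9.81/999.44) × (0.64/61) = 1.0298 × 10⁻⁴ s⁻².
N = √(1.0298 × 10⁻⁴) = 0.010148 rad s⁻¹ ≈ 0.0101 rad s⁻¹.

0.0101 rad s⁻¹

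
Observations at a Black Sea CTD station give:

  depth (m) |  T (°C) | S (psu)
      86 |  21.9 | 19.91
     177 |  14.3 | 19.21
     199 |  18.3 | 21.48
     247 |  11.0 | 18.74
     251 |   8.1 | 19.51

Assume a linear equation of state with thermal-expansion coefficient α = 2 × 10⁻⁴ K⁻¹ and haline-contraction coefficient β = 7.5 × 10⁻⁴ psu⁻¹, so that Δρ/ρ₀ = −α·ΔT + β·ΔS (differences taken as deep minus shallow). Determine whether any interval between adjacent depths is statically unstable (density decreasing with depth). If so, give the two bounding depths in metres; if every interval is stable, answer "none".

199–247 m

Evaluate Δρ/ρ₀ = −αΔT + βΔS across each adjacent pair:
  86–177 m: −αΔT+βΔS = −(2 × 10⁻⁴)(-7.6)+(7.5 × 10⁻⁴)(-0.70) = 1.0 × 10⁻³ → stable
  177–199 m: −αΔT+βΔS = −(2 × 10⁻⁴)(+4.0)+(7.5 × 10⁻⁴)(+2.27) = 9.0 × 10⁻⁴ → stable
  199–247 m: −αΔT+βΔS = −(2 × 10⁻⁴)(-7.3)+(7.5 × 10⁻⁴)(-2.74) = -6.0 × 10⁻⁴ → UNSTABLE
  247–251 m: −αΔT+βΔS = −(2 × 10⁻⁴)(-2.9)+(7.5 × 10⁻⁴)(+0.77) = 1.2 × 10⁻³ → stable
The 199–247 m interval has Δρ < 0: lighter water underlies denser water.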